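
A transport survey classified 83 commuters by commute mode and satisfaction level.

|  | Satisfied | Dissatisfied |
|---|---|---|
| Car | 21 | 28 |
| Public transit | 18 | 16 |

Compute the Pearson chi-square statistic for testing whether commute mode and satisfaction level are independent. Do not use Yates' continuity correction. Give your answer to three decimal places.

Row totals: 49, 34. Column totals: 39, 44. Grand total N = 83.
Expected counts (row total × column total / N):
  Car, Satisfied: 49×39/83 = 23.0241
  Car, Dissatisfied: 49×44/83 = 25.9759
  Public transit, Satisfied: 34×39/83 = 15.9759
  Public transit, Dissatisfied: 34×44/83 = 18.0241
Contributions (O − E)²/E:
  (21 − 23.0241)²/23.0241 = 0.1779
  (28 − 25.9759)²/25.9759 = 0.1577
  (18 − 15.9759)²/15.9759 = 0.2564
  (16 − 18.0241)²/18.0241 = 0.2273
χ² = 0.1779 + 0.1577 + 0.2564 + 0.2273 = 0.819

0.819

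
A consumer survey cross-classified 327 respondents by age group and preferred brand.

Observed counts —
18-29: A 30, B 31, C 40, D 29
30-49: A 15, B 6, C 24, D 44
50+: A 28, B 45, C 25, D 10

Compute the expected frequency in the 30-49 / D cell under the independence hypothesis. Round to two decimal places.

Row total (30-49) = 89; column total (D) = 83; grand total N = 327.
Expected count = (row total × column total) / N = 89 × 83 / 327 = 22.59.

22.59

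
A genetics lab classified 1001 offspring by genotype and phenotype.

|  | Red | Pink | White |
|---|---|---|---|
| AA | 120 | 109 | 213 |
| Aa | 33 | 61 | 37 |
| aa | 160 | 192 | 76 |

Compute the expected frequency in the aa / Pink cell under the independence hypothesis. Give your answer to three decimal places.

154.781

Row total (aa) = 428; column total (Pink) = 362; grand total N = 1001.
Expected count = (row total × column total) / N = 428 × 362 / 1001 = 154.781.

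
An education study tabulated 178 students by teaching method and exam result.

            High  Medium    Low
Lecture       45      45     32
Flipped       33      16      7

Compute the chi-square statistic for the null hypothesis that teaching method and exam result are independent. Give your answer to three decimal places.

8.332

Row totals: 122, 56. Column totals: 78, 61, 39. Grand total N = 178.
Expected counts (row total × column total / N):
  Lecture, High: 122×78/178 = 53.4607
  Lecture, Medium: 122×61/178 = 41.8090
  Lecture, Low: 122×39/178 = 26.7303
  Flipped, High: 56×78/178 = 24.5393
  Flipped, Medium: 56×61/178 = 19.1910
  Flipped, Low: 56×39/178 = 12.2697
Contributions (O − E)²/E:
  (45 − 53.4607)²/53.4607 = 1.3390
  (45 − 41.8090)²/41.8090 = 0.2435
  (32 − 26.7303)²/26.7303 = 1.0389
  (33 − 24.5393)²/24.5393 = 2.9171
  (16 − 19.1910)²/19.1910 = 0.5306
  (7 − 12.2697)²/12.2697 = 2.2633
χ² = 1.3390 + 0.2435 + 1.0389 + 2.9171 + 0.5306 + 2.2633 = 8.332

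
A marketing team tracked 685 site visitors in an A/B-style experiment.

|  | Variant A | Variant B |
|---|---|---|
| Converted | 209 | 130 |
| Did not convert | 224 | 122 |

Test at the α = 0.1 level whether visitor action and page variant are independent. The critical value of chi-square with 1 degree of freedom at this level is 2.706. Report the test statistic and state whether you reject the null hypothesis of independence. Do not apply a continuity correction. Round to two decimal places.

0.70; fail to reject H₀

Row totals: 339, 346. Column totals: 433, 252. Grand total N = 685.
Expected counts (row total × column total / N):
  Converted, Variant A: 339×433/685 = 214.288
  Converted, Variant B: 339×252/685 = 124.712
  Did not convert, Variant A: 346×433/685 = 218.712
  Did not convert, Variant B: 346×252/685 = 127.288
Contributions (O − E)²/E:
  (209 − 214.288)²/214.288 = 0.1305
  (130 − 124.712)²/124.712 = 0.2242
  (224 − 218.712)²/218.712 = 0.1279
  (122 − 127.288)²/127.288 = 0.2197
χ² = 0.1305 + 0.2242 + 0.1279 + 0.2197 = 0.70
df = (2−1)(2−1) = 1. Since 0.70 < 2.706, fail to reject the null hypothesis of independence at α = 0.1.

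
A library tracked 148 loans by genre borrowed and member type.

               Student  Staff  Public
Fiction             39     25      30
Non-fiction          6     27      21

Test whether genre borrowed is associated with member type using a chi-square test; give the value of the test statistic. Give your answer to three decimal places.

Row totals: 94, 54. Column totals: 45, 52, 51. Grand total N = 148.
Expected counts (row total × column total / N):
  Fiction, Student: 94×45/148 = 28.58108
  Fiction, Staff: 94×52/148 = 33.02703
  Fiction, Public: 94×51/148 = 32.39189
  Non-fiction, Student: 54×45/148 = 16.41892
  Non-fiction, Staff: 54×52/148 = 18.97297
  Non-fiction, Public: 54×51/148 = 18.60811
Contributions (O − E)²/E:
  (39 − 28.58108)²/28.58108 = 3.7981
  (25 − 33.02703)²/33.02703 = 1.9509
  (30 − 32.39189)²/32.39189 = 0.1766
  (6 − 16.41892)²/16.41892 = 6.6115
  (27 − 18.97297)²/18.97297 = 3.3961
  (21 − 18.60811)²/18.60811 = 0.3075
χ² = 3.7981 + 1.9509 + 0.1766 + 6.6115 + 3.3961 + 0.3075 = 16.241

16.241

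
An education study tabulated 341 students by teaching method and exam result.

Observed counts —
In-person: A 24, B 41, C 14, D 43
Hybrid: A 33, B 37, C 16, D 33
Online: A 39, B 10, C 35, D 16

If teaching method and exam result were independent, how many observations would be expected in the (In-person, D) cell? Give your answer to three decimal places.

32.915

Row total (In-person) = 122; column total (D) = 92; grand total N = 341.
Expected count = (row total × column total) / N = 122 × 92 / 341 = 32.915.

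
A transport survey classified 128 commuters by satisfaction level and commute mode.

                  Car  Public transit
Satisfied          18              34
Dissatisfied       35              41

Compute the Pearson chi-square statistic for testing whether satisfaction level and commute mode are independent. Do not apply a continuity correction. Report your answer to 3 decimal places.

Row totals: 52, 76. Column totals: 53, 75. Grand total N = 128.
Expected counts (row total × column total / N):
  Satisfied, Car: 52×53/128 = 21.5312
  Satisfied, Public transit: 52×75/128 = 30.4688
  Dissatisfied, Car: 76×53/128 = 31.4688
  Dissatisfied, Public transit: 76×75/128 = 44.5312
Contributions (O − E)²/E:
  (18 − 21.5312)²/21.5312 = 0.5791
  (34 − 30.4688)²/30.4688 = 0.4093
  (35 − 31.4688)²/31.4688 = 0.3962
  (41 − 44.5312)²/44.5312 = 0.2800
χ² = 0.5791 + 0.4093 + 0.3962 + 0.2800 = 1.665

1.665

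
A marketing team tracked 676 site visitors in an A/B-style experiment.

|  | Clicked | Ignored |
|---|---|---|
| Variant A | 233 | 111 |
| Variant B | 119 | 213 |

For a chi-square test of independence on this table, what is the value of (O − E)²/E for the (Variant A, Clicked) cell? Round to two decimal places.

16.20

Row total (Variant A) = 344; column total (Clicked) = 352; N = 676.
Expected count E = 344 × 352 / 676 = 179.124.
Contribution = (O − E)²/E = (233 − 179.124)² / 179.124 = 16.20.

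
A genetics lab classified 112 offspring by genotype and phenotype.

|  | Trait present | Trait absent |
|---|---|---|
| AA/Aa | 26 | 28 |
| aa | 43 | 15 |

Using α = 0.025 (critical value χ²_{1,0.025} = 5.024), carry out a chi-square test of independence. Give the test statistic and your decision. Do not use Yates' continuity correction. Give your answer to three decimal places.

7.986; reject H₀

Row totals: 54, 58. Column totals: 69, 43. Grand total N = 112.
Expected counts (row total × column total / N):
  AA/Aa, Trait present: 54×69/112 = 33.2679
  AA/Aa, Trait absent: 54×43/112 = 20.7321
  aa, Trait present: 58×69/112 = 35.7321
  aa, Trait absent: 58×43/112 = 22.2679
Contributions (O − E)²/E:
  (26 − 33.2679)²/33.2679 = 1.5878
  (28 − 20.7321)²/20.7321 = 2.5479
  (43 − 35.7321)²/35.7321 = 1.4783
  (15 − 22.2679)²/22.2679 = 2.3721
χ² = 1.5878 + 2.5479 + 1.4783 + 2.3721 = 7.986
df = (2−1)(2−1) = 1. Since 7.986 > 5.024, reject the null hypothesis of independence at α = 0.025.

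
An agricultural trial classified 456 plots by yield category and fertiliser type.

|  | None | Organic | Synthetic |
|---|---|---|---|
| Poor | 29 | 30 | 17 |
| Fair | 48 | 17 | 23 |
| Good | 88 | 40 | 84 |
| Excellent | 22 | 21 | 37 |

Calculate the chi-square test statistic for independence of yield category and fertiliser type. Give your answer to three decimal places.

28.194

Row totals: 76, 88, 212, 80. Column totals: 187, 108, 161. Grand total N = 456.
Expected counts (row total × column total / N):
  Poor, None: 76×187/456 = 31.16667
  Poor, Organic: 76×108/456 = 18.00000
  Poor, Synthetic: 76×161/456 = 26.83333
  Fair, None: 88×187/456 = 36.08772
  Fair, Organic: 88×108/456 = 20.84211
  Fair, Synthetic: 88×161/456 = 31.07018
  Good, None: 212×187/456 = 86.93860
  Good, Organic: 212×108/456 = 50.21053
  Good, Synthetic: 212×161/456 = 74.85088
  Excellent, None: 80×187/456 = 32.80702
  Excellent, Organic: 80×108/456 = 18.94737
  Excellent, Synthetic: 80×161/456 = 28.24561
Contributions (O − E)²/E:
  (29 − 31.16667)²/31.16667 = 0.1506
  (30 − 18.00000)²/18.00000 = 8.0000
  (17 − 26.83333)²/26.83333 = 3.6035
  (48 − 36.08772)²/36.08772 = 3.9322
  (17 − 20.84211)²/20.84211 = 0.7083
  (23 − 31.07018)²/31.07018 = 2.0962
  (88 − 86.93860)²/86.93860 = 0.0130
  (40 − 50.21053)²/50.21053 = 2.0764
  (84 − 74.85088)²/74.85088 = 1.1183
  (22 − 32.80702)²/32.80702 = 3.5600
  (21 − 18.94737)²/18.94737 = 0.2224
  (37 − 28.24561)²/28.24561 = 2.7133
χ² = 0.1506 + 8.0000 + 3.6035 + 3.9322 + 0.7083 + 2.0962 + 0.0130 + 2.0764 + 1.1183 + 3.5600 + 0.2224 + 2.7133 = 28.194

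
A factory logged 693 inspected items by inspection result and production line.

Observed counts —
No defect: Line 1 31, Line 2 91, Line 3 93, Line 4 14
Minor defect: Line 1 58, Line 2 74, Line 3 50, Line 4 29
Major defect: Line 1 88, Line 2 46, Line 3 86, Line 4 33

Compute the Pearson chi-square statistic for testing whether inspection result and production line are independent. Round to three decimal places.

Row totals: 229, 211, 253. Column totals: 177, 211, 229, 76. Grand total N = 693.
Expected counts (row total × column total / N):
  No defect, Line 1: 229×177/693 = 58.4892
  No defect, Line 2: 229×211/693 = 69.7244
  No defect, Line 3: 229×229/693 = 75.6724
  No defect, Line 4: 229×76/693 = 25.1140
  Minor defect, Line 1: 211×177/693 = 53.8918
  Minor defect, Line 2: 211×211/693 = 64.2439
  Minor defect, Line 3: 211×229/693 = 69.7244
  Minor defect, Line 4: 211×76/693 = 23.1400
  Major defect, Line 1: 253×177/693 = 64.6190
  Major defect, Line 2: 253×211/693 = 77.0317
  Major defect, Line 3: 253×229/693 = 83.6032
  Major defect, Line 4: 253×76/693 = 27.7460
Contributions (O − E)²/E:
  (31 − 58.4892)²/58.4892 = 12.9196
  (91 − 69.7244)²/69.7244 = 6.4920
  (93 − 75.6724)²/75.6724 = 3.9677
  (14 − 25.1140)²/25.1140 = 4.9184
  (58 − 53.8918)²/53.8918 = 0.3132
  (74 − 64.2439)²/64.2439 = 1.4816
  (50 − 69.7244)²/69.7244 = 5.5799
  (29 − 23.1400)²/23.1400 = 1.4840
  (88 − 64.6190)²/64.6190 = 8.4599
  (46 − 77.0317)²/77.0317 = 12.5009
  (86 − 83.6032)²/83.6032 = 0.0687
  (33 − 27.7460)²/27.7460 = 0.9949
χ² = 12.9196 + 6.4920 + 3.9677 + 4.9184 + 0.3132 + 1.4816 + 5.5799 + 1.4840 + 8.4599 + 12.5009 + 0.0687 + 0.9949 = 59.181

59.181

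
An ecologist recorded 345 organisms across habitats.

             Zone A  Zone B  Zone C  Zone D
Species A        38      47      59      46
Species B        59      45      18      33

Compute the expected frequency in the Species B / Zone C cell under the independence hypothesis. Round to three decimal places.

Row total (Species B) = 155; column total (Zone C) = 77; grand total N = 345.
Expected count = (row total × column total) / N = 155 × 77 / 345 = 34.594.

34.594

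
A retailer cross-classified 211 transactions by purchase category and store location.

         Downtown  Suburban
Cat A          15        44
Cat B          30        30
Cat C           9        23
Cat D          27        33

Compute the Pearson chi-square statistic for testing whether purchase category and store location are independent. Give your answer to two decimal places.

Row totals: 59, 60, 32, 60. Column totals: 81, 130. Grand total N = 211.
Expected counts (row total × column total / N):
  Cat A, Downtown: 59×81/211 = 22.649
  Cat A, Suburban: 59×130/211 = 36.351
  Cat B, Downtown: 60×81/211 = 23.033
  Cat B, Suburban: 60×130/211 = 36.967
  Cat C, Downtown: 32×81/211 = 12.284
  Cat C, Suburban: 32×130/211 = 19.716
  Cat D, Downtown: 60×81/211 = 23.033
  Cat D, Suburban: 60×130/211 = 36.967
Contributions (O − E)²/E:
  (15 − 22.649)²/22.649 = 2.5832
  (44 − 36.351)²/36.351 = 1.6095
  (30 − 23.033)²/23.033 = 2.1074
  (30 − 36.967)²/36.967 = 1.3130
  (9 − 12.284)²/12.284 = 0.8779
  (23 − 19.716)²/19.716 = 0.5470
  (27 − 23.033)²/23.033 = 0.6832
  (33 − 36.967)²/36.967 = 0.4257
χ² = 2.5832 + 1.6095 + 2.1074 + 1.3130 + 0.8779 + 0.5470 + 0.6832 + 0.4257 = 10.15

10.15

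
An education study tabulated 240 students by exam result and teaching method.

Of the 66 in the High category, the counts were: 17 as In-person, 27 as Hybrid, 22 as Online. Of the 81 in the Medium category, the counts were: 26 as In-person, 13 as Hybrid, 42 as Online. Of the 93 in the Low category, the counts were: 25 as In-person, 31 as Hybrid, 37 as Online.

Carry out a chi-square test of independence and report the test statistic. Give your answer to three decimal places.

12.102

Row totals: 66, 81, 93. Column totals: 68, 71, 101. Grand total N = 240.
Expected counts (row total × column total / N):
  High, In-person: 66×68/240 = 18.7000
  High, Hybrid: 66×71/240 = 19.5250
  High, Online: 66×101/240 = 27.7750
  Medium, In-person: 81×68/240 = 22.9500
  Medium, Hybrid: 81×71/240 = 23.9625
  Medium, Online: 81×101/240 = 34.0875
  Low, In-person: 93×68/240 = 26.3500
  Low, Hybrid: 93×71/240 = 27.5125
  Low, Online: 93×101/240 = 39.1375
Contributions (O − E)²/E:
  (17 − 18.7000)²/18.7000 = 0.1545
  (27 − 19.5250)²/19.5250 = 2.8617
  (22 − 27.7750)²/27.7750 = 1.2007
  (26 − 22.9500)²/22.9500 = 0.4053
  (13 − 23.9625)²/23.9625 = 5.0152
  (42 − 34.0875)²/34.0875 = 1.8367
  (25 − 26.3500)²/26.3500 = 0.0692
  (31 − 27.5125)²/27.5125 = 0.4421
  (37 − 39.1375)²/39.1375 = 0.1167
χ² = 0.1545 + 2.8617 + 1.2007 + 0.4053 + 5.0152 + 1.8367 + 0.0692 + 0.4421 + 0.1167 = 12.102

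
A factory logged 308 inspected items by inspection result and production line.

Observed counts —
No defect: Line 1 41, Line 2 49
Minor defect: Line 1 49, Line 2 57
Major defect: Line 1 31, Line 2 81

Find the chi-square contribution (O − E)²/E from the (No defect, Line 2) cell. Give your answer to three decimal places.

Row total (No defect) = 90; column total (Line 2) = 187; N = 308.
Expected count E = 90 × 187 / 308 = 54.6429.
Contribution = (O − E)²/E = (49 − 54.6429)² / 54.6429 = 0.583.

0.583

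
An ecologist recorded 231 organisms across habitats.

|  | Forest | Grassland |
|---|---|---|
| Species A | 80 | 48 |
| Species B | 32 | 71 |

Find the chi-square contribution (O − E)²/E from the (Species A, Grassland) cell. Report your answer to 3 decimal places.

Row total (Species A) = 128; column total (Grassland) = 119; N = 231.
Expected count E = 128 × 119 / 231 = 65.9394.
Contribution = (O − E)²/E = (48 − 65.9394)² / 65.9394 = 4.881.

4.881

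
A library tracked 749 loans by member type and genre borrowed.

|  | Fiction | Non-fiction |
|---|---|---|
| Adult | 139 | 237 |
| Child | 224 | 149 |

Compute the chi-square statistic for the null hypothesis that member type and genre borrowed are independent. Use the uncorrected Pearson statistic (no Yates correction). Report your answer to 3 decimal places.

Row totals: 376, 373. Column totals: 363, 386. Grand total N = 749.
Expected counts (row total × column total / N):
  Adult, Fiction: 376×363/749 = 182.22697
  Adult, Non-fiction: 376×386/749 = 193.77303
  Child, Fiction: 373×363/749 = 180.77303
  Child, Non-fiction: 373×386/749 = 192.22697
Contributions (O − E)²/E:
  (139 − 182.22697)²/182.22697 = 10.2541
  (237 − 193.77303)²/193.77303 = 9.6431
  (224 − 180.77303)²/180.77303 = 10.3366
  (149 − 192.22697)²/192.22697 = 9.7206
χ² = 10.2541 + 9.6431 + 10.3366 + 9.7206 = 39.954

39.954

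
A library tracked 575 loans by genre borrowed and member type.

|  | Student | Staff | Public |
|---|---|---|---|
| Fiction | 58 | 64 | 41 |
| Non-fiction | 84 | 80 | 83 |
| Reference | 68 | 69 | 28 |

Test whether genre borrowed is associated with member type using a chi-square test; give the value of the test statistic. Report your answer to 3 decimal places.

Row totals: 163, 247, 165. Column totals: 210, 213, 152. Grand total N = 575.
Expected counts (row total × column total / N):
  Fiction, Student: 163×210/575 = 59.5304
  Fiction, Staff: 163×213/575 = 60.3809
  Fiction, Public: 163×152/575 = 43.0887
  Non-fiction, Student: 247×210/575 = 90.2087
  Non-fiction, Staff: 247×213/575 = 91.4974
  Non-fiction, Public: 247×152/575 = 65.2939
  Reference, Student: 165×210/575 = 60.2609
  Reference, Staff: 165×213/575 = 61.1217
  Reference, Public: 165×152/575 = 43.6174
Contributions (O − E)²/E:
  (58 − 59.5304)²/59.5304 = 0.0393
  (64 − 60.3809)²/60.3809 = 0.2169
  (41 − 43.0887)²/43.0887 = 0.1012
  (84 − 90.2087)²/90.2087 = 0.4273
  (80 − 91.4974)²/91.4974 = 1.4447
  (83 − 65.2939)²/65.2939 = 4.8015
  (68 − 60.2609)²/60.2609 = 0.9939
  (69 − 61.1217)²/61.1217 = 1.0155
  (28 − 43.6174)²/43.6174 = 5.5919
χ² = 0.0393 + 0.2169 + 0.1012 + 0.4273 + 1.4447 + 4.8015 + 0.9939 + 1.0155 + 5.5919 = 14.632

14.632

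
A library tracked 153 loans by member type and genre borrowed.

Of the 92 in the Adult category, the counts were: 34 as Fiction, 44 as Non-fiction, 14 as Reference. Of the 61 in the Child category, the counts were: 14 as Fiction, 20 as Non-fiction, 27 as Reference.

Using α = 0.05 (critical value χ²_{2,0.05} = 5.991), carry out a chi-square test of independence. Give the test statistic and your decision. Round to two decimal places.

15.82; reject H₀

Row totals: 92, 61. Column totals: 48, 64, 41. Grand total N = 153.
Expected counts (row total × column total / N):
  Adult, Fiction: 92×48/153 = 28.863
  Adult, Non-fiction: 92×64/153 = 38.484
  Adult, Reference: 92×41/153 = 24.654
  Child, Fiction: 61×48/153 = 19.137
  Child, Non-fiction: 61×64/153 = 25.516
  Child, Reference: 61×41/153 = 16.346
Contributions (O − E)²/E:
  (34 − 28.863)²/28.863 = 0.9143
  (44 − 38.484)²/38.484 = 0.7906
  (14 − 24.654)²/24.654 = 4.6040
  (14 − 19.137)²/19.137 = 1.3789
  (20 − 25.516)²/25.516 = 1.1924
  (27 − 16.346)²/16.346 = 6.9441
χ² = 0.9143 + 0.7906 + 4.6040 + 1.3789 + 1.1924 + 6.9441 = 15.82
df = (2−1)(3−1) = 2. Since 15.82 > 5.991, reject the null hypothesis of independence at α = 0.05.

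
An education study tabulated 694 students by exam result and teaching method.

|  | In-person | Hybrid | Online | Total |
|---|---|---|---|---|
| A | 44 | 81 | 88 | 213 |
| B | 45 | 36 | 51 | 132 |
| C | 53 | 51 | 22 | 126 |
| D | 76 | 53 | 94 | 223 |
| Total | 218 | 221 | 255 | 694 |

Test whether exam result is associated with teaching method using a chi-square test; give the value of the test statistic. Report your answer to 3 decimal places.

40.009

Grand total N = 694.
Expected counts (row total × column total / N):
  A, In-person: 213×218/694 = 66.9078
  A, Hybrid: 213×221/694 = 67.8285
  A, Online: 213×255/694 = 78.2637
  B, In-person: 132×218/694 = 41.4640
  B, Hybrid: 132×221/694 = 42.0346
  B, Online: 132×255/694 = 48.5014
  C, In-person: 126×218/694 = 39.5793
  C, Hybrid: 126×221/694 = 40.1239
  C, Online: 126×255/694 = 46.2968
  D, In-person: 223×218/694 = 70.0490
  D, Hybrid: 223×221/694 = 71.0130
  D, Online: 223×255/694 = 81.9380
Contributions (O − E)²/E:
  (44 − 66.9078)²/66.9078 = 7.8431
  (81 − 67.8285)²/67.8285 = 2.5578
  (88 − 78.2637)²/78.2637 = 1.2112
  (45 − 41.4640)²/41.4640 = 0.3015
  (36 − 42.0346)²/42.0346 = 0.8663
  (51 − 48.5014)²/48.5014 = 0.1287
  (53 − 39.5793)²/39.5793 = 4.5507
  (51 − 40.1239)²/40.1239 = 2.9481
  (22 − 46.2968)²/46.2968 = 12.7511
  (76 − 70.0490)²/70.0490 = 0.5056
  (53 − 71.0130)²/71.0130 = 4.5691
  (94 − 81.9380)²/81.9380 = 1.7756
χ² = 7.8431 + 2.5578 + 1.2112 + 0.3015 + 0.8663 + 0.1287 + 4.5507 + 2.9481 + 12.7511 + 0.5056 + 4.5691 + 1.7756 = 40.009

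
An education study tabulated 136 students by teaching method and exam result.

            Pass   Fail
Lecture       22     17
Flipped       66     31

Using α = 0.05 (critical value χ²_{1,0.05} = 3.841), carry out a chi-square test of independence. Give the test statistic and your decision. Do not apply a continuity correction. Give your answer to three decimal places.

1.648; fail to reject H₀

Row totals: 39, 97. Column totals: 88, 48. Grand total N = 136.
Expected counts (row total × column total / N):
  Lecture, Pass: 39×88/136 = 25.2353
  Lecture, Fail: 39×48/136 = 13.7647
  Flipped, Pass: 97×88/136 = 62.7647
  Flipped, Fail: 97×48/136 = 34.2353
Contributions (O − E)²/E:
  (22 − 25.2353)²/25.2353 = 0.4148
  (17 − 13.7647)²/13.7647 = 0.7604
  (66 − 62.7647)²/62.7647 = 0.1668
  (31 − 34.2353)²/34.2353 = 0.3057
χ² = 0.4148 + 0.7604 + 0.1668 + 0.3057 = 1.648
df = (2−1)(2−1) = 1. Since 1.648 < 3.841, fail to reject the null hypothesis of independence at α = 0.05.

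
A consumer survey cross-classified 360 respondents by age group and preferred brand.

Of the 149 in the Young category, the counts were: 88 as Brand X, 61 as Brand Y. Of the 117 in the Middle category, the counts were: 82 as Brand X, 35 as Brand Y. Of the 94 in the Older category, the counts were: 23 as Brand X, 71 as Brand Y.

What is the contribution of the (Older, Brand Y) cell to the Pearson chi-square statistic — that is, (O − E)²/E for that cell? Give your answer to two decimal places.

Row total (Older) = 94; column total (Brand Y) = 167; N = 360.
Expected count E = 94 × 167 / 360 = 43.606.
Contribution = (O − E)²/E = (71 − 43.606)² / 43.606 = 17.21.

17.21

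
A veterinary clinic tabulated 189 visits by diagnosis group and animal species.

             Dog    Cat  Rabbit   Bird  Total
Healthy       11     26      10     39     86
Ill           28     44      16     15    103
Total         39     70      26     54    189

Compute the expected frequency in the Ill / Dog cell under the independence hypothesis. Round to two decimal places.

Row total (Ill) = 103; column total (Dog) = 39; grand total N = 189.
Expected count = (row total × column total) / N = 103 × 39 / 189 = 21.25.

21.25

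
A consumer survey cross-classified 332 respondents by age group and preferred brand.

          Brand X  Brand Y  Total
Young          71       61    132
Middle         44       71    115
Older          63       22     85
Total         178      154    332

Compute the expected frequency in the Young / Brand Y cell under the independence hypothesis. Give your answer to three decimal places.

Row total (Young) = 132; column total (Brand Y) = 154; grand total N = 332.
Expected count = (row total × column total) / N = 132 × 154 / 332 = 61.229.

61.229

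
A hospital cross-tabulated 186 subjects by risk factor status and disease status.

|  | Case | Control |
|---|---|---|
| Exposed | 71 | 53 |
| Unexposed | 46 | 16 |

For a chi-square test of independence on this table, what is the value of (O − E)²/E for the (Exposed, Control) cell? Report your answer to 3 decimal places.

1.065

Row total (Exposed) = 124; column total (Control) = 69; N = 186.
Expected count E = 124 × 69 / 186 = 46.0000.
Contribution = (O − E)²/E = (53 − 46.0000)² / 46.0000 = 1.065.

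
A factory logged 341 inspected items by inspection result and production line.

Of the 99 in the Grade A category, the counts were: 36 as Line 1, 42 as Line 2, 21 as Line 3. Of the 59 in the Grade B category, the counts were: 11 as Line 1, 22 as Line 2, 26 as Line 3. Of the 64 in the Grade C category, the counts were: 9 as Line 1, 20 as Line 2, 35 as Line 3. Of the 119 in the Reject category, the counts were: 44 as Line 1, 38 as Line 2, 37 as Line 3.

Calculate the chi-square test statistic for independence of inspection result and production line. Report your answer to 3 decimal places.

Row totals: 99, 59, 64, 119. Column totals: 100, 122, 119. Grand total N = 341.
Expected counts (row total × column total / N):
  Grade A, Line 1: 99×100/341 = 29.0323
  Grade A, Line 2: 99×122/341 = 35.4194
  Grade A, Line 3: 99×119/341 = 34.5484
  Grade B, Line 1: 59×100/341 = 17.3021
  Grade B, Line 2: 59×122/341 = 21.1085
  Grade B, Line 3: 59×119/341 = 20.5894
  Grade C, Line 1: 64×100/341 = 18.7683
  Grade C, Line 2: 64×122/341 = 22.8974
  Grade C, Line 3: 64×119/341 = 22.3343
  Reject, Line 1: 119×100/341 = 34.8974
  Reject, Line 2: 119×122/341 = 42.5748
  Reject, Line 3: 119×119/341 = 41.5279
Contributions (O − E)²/E:
  (36 − 29.0323)²/29.0323 = 1.6722
  (42 − 35.4194)²/35.4194 = 1.2226
  (21 − 34.5484)²/34.5484 = 5.3131
  (11 − 17.3021)²/17.3021 = 2.2955
  (22 − 21.1085)²/21.1085 = 0.0377
  (26 − 20.5894)²/20.5894 = 1.4218
  (9 − 18.7683)²/18.7683 = 5.0841
  (20 − 22.8974)²/22.8974 = 0.3666
  (35 − 22.3343)²/22.3343 = 7.1827
  (44 − 34.8974)²/34.8974 = 2.3743
  (38 − 42.5748)²/42.5748 = 0.4916
  (37 − 41.5279)²/41.5279 = 0.4937
χ² = 1.6722 + 1.2226 + 5.3131 + 2.2955 + 0.0377 + 1.4218 + 5.0841 + 0.3666 + 7.1827 + 2.3743 + 0.4916 + 0.4937 = 27.956

27.956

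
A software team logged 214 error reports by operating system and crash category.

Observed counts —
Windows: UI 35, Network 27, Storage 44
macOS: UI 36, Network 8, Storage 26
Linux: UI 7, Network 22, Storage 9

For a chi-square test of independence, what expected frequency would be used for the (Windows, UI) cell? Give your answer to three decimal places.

38.636

Row total (Windows) = 106; column total (UI) = 78; grand total N = 214.
Expected count = (row total × column total) / N = 106 × 78 / 214 = 38.636.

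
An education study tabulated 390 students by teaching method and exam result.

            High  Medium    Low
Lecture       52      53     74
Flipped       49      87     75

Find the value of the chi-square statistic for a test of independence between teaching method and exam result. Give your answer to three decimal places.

Row totals: 179, 211. Column totals: 101, 140, 149. Grand total N = 390.
Expected counts (row total × column total / N):
  Lecture, High: 179×101/390 = 46.3564
  Lecture, Medium: 179×140/390 = 64.2564
  Lecture, Low: 179×149/390 = 68.3872
  Flipped, High: 211×101/390 = 54.6436
  Flipped, Medium: 211×140/390 = 75.7436
  Flipped, Low: 211×149/390 = 80.6128
Contributions (O − E)²/E:
  (52 − 46.3564)²/46.3564 = 0.6871
  (53 − 64.2564)²/64.2564 = 1.9719
  (74 − 68.3872)²/68.3872 = 0.4607
  (49 − 54.6436)²/54.6436 = 0.5829
  (87 − 75.7436)²/75.7436 = 1.6728
  (75 − 80.6128)²/80.6128 = 0.3908
χ² = 0.6871 + 1.9719 + 0.4607 + 0.5829 + 1.6728 + 0.3908 = 5.766

5.766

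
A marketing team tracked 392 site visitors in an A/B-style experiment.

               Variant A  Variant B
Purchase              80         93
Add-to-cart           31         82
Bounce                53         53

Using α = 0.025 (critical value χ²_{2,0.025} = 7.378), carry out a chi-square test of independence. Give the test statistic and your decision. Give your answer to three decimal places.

13.917; reject H₀

Row totals: 173, 113, 106. Column totals: 164, 228. Grand total N = 392.
Expected counts (row total × column total / N):
  Purchase, Variant A: 173×164/392 = 72.3776
  Purchase, Variant B: 173×228/392 = 100.6224
  Add-to-cart, Variant A: 113×164/392 = 47.2755
  Add-to-cart, Variant B: 113×228/392 = 65.7245
  Bounce, Variant A: 106×164/392 = 44.3469
  Bounce, Variant B: 106×228/392 = 61.6531
Contributions (O − E)²/E:
  (80 − 72.3776)²/72.3776 = 0.8027
  (93 − 100.6224)²/100.6224 = 0.5774
  (31 − 47.2755)²/47.2755 = 5.6032
  (82 − 65.7245)²/65.7245 = 4.0303
  (53 − 44.3469)²/44.3469 = 1.6884
  (53 − 61.6531)²/61.6531 = 1.2145
χ² = 0.8027 + 0.5774 + 5.6032 + 4.0303 + 1.6884 + 1.2145 = 13.917
df = (3−1)(2−1) = 2. Since 13.917 > 7.378, reject the null hypothesis of independence at α = 0.025.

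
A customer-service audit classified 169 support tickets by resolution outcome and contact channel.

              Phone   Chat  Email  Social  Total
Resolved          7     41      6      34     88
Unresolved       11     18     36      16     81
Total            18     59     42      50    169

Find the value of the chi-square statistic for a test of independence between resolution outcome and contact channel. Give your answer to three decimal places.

Grand total N = 169.
Expected counts (row total × column total / N):
  Resolved, Phone: 88×18/169 = 9.3728
  Resolved, Chat: 88×59/169 = 30.7219
  Resolved, Email: 88×42/169 = 21.8698
  Resolved, Social: 88×50/169 = 26.0355
  Unresolved, Phone: 81×18/169 = 8.6272
  Unresolved, Chat: 81×59/169 = 28.2781
  Unresolved, Email: 81×42/169 = 20.1302
  Unresolved, Social: 81×50/169 = 23.9645
Contributions (O − E)²/E:
  (7 − 9.3728)²/9.3728 = 0.6007
  (41 − 30.7219)²/30.7219 = 3.4386
  (6 − 21.8698)²/21.8698 = 11.5159
  (34 − 26.0355)²/26.0355 = 2.4364
  (11 − 8.6272)²/8.6272 = 0.6526
  (18 − 28.2781)²/28.2781 = 3.7357
  (36 − 20.1302)²/20.1302 = 12.5111
  (16 − 23.9645)²/23.9645 = 2.6470
χ² = 0.6007 + 3.4386 + 11.5159 + 2.4364 + 0.6526 + 3.7357 + 12.5111 + 2.6470 = 37.538

37.538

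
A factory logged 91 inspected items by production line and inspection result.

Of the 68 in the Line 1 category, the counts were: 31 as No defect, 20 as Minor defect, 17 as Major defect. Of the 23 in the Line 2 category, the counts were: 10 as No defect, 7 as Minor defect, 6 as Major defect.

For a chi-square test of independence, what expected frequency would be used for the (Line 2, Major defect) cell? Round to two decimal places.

Row total (Line 2) = 23; column total (Major defect) = 23; grand total N = 91.
Expected count = (row total × column total) / N = 23 × 23 / 91 = 5.81.

5.81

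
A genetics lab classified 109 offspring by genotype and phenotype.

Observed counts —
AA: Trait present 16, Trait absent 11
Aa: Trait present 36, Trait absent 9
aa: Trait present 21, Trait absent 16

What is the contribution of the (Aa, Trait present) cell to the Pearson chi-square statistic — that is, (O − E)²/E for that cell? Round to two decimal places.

1.14

Row total (Aa) = 45; column total (Trait present) = 73; N = 109.
Expected count E = 45 × 73 / 109 = 30.138.
Contribution = (O − E)²/E = (36 − 30.138)² / 30.138 = 1.14.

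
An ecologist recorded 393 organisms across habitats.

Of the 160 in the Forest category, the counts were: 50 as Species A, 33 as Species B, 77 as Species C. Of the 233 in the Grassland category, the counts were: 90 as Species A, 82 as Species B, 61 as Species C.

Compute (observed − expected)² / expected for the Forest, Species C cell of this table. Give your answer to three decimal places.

7.713

Row total (Forest) = 160; column total (Species C) = 138; N = 393.
Expected count E = 160 × 138 / 393 = 56.1832.
Contribution = (O − E)²/E = (77 − 56.1832)² / 56.1832 = 7.713.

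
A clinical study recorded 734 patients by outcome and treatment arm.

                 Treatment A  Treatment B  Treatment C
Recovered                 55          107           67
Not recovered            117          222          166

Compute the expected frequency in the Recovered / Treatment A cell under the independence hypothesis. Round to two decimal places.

Row total (Recovered) = 229; column total (Treatment A) = 172; grand total N = 734.
Expected count = (row total × column total) / N = 229 × 172 / 734 = 53.66.

53.66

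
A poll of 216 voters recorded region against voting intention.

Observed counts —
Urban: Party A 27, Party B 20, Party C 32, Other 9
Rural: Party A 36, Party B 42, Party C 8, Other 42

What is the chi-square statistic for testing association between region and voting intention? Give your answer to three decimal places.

38.767

Row totals: 88, 128. Column totals: 63, 62, 40, 51. Grand total N = 216.
Expected counts (row total × column total / N):
  Urban, Party A: 88×63/216 = 25.6667
  Urban, Party B: 88×62/216 = 25.2593
  Urban, Party C: 88×40/216 = 16.2963
  Urban, Other: 88×51/216 = 20.7778
  Rural, Party A: 128×63/216 = 37.3333
  Rural, Party B: 128×62/216 = 36.7407
  Rural, Party C: 128×40/216 = 23.7037
  Rural, Other: 128×51/216 = 30.2222
Contributions (O − E)²/E:
  (27 − 25.6667)²/25.6667 = 0.0693
  (20 − 25.2593)²/25.2593 = 1.0951
  (32 − 16.2963)²/16.2963 = 15.1326
  (9 − 20.7778)²/20.7778 = 6.6762
  (36 − 37.3333)²/37.3333 = 0.0476
  (42 − 36.7407)²/36.7407 = 0.7529
  (8 − 23.7037)²/23.7037 = 10.4037
  (42 − 30.2222)²/30.2222 = 4.5899
χ² = 0.0693 + 1.0951 + 15.1326 + 6.6762 + 0.0476 + 0.7529 + 10.4037 + 4.5899 = 38.767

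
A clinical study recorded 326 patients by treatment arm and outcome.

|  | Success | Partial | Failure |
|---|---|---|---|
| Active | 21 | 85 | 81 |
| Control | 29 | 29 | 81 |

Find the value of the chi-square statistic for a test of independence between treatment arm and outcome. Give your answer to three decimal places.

Row totals: 187, 139. Column totals: 50, 114, 162. Grand total N = 326.
Expected counts (row total × column total / N):
  Active, Success: 187×50/326 = 28.6810
  Active, Partial: 187×114/326 = 65.3926
  Active, Failure: 187×162/326 = 92.9264
  Control, Success: 139×50/326 = 21.3190
  Control, Partial: 139×114/326 = 48.6074
  Control, Failure: 139×162/326 = 69.0736
Contributions (O − E)²/E:
  (21 − 28.6810)²/28.6810 = 2.0570
  (85 − 65.3926)²/65.3926 = 5.8791
  (81 − 92.9264)²/92.9264 = 1.5307
  (29 − 21.3190)²/21.3190 = 2.7674
  (29 − 48.6074)²/48.6074 = 7.9093
  (81 − 69.0736)²/69.0736 = 2.0592
χ² = 2.0570 + 5.8791 + 1.5307 + 2.7674 + 7.9093 + 2.0592 = 22.203

22.203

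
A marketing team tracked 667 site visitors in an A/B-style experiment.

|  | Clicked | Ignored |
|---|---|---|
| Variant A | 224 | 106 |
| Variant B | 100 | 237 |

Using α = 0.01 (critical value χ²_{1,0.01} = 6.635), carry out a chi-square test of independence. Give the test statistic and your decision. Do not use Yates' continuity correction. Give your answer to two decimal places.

Row totals: 330, 337. Column totals: 324, 343. Grand total N = 667.
Expected counts (row total × column total / N):
  Variant A, Clicked: 330×324/667 = 160.300
  Variant A, Ignored: 330×343/667 = 169.700
  Variant B, Clicked: 337×324/667 = 163.700
  Variant B, Ignored: 337×343/667 = 173.300
Contributions (O − E)²/E:
  (224 − 160.300)²/160.300 = 25.3131
  (106 − 169.700)²/169.700 = 23.9110
  (100 − 163.700)²/163.700 = 24.7874
  (237 − 173.300)²/173.300 = 23.4143
χ² = 25.3131 + 23.9110 + 24.7874 + 23.4143 = 97.43
df = (2−1)(2−1) = 1. Since 97.43 > 6.635, reject the null hypothesis of independence at α = 0.01.

97.43; reject H₀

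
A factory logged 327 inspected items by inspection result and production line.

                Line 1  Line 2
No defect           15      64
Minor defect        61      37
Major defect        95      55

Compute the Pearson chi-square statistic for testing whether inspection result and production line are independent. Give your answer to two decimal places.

46.35

Row totals: 79, 98, 150. Column totals: 171, 156. Grand total N = 327.
Expected counts (row total × column total / N):
  No defect, Line 1: 79×171/327 = 41.312
  No defect, Line 2: 79×156/327 = 37.688
  Minor defect, Line 1: 98×171/327 = 51.248
  Minor defect, Line 2: 98×156/327 = 46.752
  Major defect, Line 1: 150×171/327 = 78.440
  Major defect, Line 2: 150×156/327 = 71.560
Contributions (O − E)²/E:
  (15 − 41.312)²/41.312 = 16.7584
  (64 − 37.688)²/37.688 = 18.3698
  (61 − 51.248)²/51.248 = 1.8557
  (37 − 46.752)²/46.752 = 2.0342
  (95 − 78.440)²/78.440 = 3.4961
  (55 − 71.560)²/71.560 = 3.8322
χ² = 16.7584 + 18.3698 + 1.8557 + 2.0342 + 3.4961 + 3.8322 = 46.35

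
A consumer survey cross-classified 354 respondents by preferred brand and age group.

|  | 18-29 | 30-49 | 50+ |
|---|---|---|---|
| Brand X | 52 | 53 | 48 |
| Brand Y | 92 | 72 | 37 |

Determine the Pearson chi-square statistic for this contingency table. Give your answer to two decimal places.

9.08

Row totals: 153, 201. Column totals: 144, 125, 85. Grand total N = 354.
Expected counts (row total × column total / N):
  Brand X, 18-29: 153×144/354 = 62.237
  Brand X, 30-49: 153×125/354 = 54.025
  Brand X, 50+: 153×85/354 = 36.737
  Brand Y, 18-29: 201×144/354 = 81.763
  Brand Y, 30-49: 201×125/354 = 70.975
  Brand Y, 50+: 201×85/354 = 48.263
Contributions (O − E)²/E:
  (52 − 62.237)²/62.237 = 1.6838
  (53 − 54.025)²/54.025 = 0.0194
  (48 − 36.737)²/36.737 = 3.4531
  (92 − 81.763)²/81.763 = 1.2817
  (72 − 70.975)²/70.975 = 0.0148
  (37 − 48.263)²/48.263 = 2.6284
χ² = 1.6838 + 0.0194 + 3.4531 + 1.2817 + 0.0148 + 2.6284 = 9.08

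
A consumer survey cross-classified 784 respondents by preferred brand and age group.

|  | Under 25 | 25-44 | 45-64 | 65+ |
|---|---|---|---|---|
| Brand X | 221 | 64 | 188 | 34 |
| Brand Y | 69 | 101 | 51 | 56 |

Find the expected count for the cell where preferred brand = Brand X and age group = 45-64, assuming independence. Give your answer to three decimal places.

Row total (Brand X) = 507; column total (45-64) = 239; grand total N = 784.
Expected count = (row total × column total) / N = 507 × 239 / 784 = 154.557.

154.557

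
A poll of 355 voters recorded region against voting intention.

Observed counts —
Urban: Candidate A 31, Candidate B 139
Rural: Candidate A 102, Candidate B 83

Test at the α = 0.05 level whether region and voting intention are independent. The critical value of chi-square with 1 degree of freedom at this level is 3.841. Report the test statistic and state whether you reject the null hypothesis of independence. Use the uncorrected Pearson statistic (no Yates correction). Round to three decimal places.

51.487; reject H₀

Row totals: 170, 185. Column totals: 133, 222. Grand total N = 355.
Expected counts (row total × column total / N):
  Urban, Candidate A: 170×133/355 = 63.69014
  Urban, Candidate B: 170×222/355 = 106.30986
  Rural, Candidate A: 185×133/355 = 69.30986
  Rural, Candidate B: 185×222/355 = 115.69014
Contributions (O − E)²/E:
  (31 − 63.69014)²/63.69014 = 16.7788
  (139 − 106.30986)²/106.30986 = 10.0522
  (102 − 69.30986)²/69.30986 = 15.4184
  (83 − 115.69014)²/115.69014 = 9.2371
χ² = 16.7788 + 10.0522 + 15.4184 + 9.2371 = 51.487
df = (2−1)(2−1) = 1. Since 51.487 > 3.841, reject the null hypothesis of independence at α = 0.05.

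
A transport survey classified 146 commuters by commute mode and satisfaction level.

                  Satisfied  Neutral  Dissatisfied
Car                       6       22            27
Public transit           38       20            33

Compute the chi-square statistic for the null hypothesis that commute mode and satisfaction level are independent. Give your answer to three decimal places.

16.068

Row totals: 55, 91. Column totals: 44, 42, 60. Grand total N = 146.
Expected counts (row total × column total / N):
  Car, Satisfied: 55×44/146 = 16.5753
  Car, Neutral: 55×42/146 = 15.8219
  Car, Dissatisfied: 55×60/146 = 22.6027
  Public transit, Satisfied: 91×44/146 = 27.4247
  Public transit, Neutral: 91×42/146 = 26.1781
  Public transit, Dissatisfied: 91×60/146 = 37.3973
Contributions (O − E)²/E:
  (6 − 16.5753)²/16.5753 = 6.7472
  (22 − 15.8219)²/15.8219 = 2.4124
  (27 − 22.6027)²/22.6027 = 0.8555
  (38 − 27.4247)²/27.4247 = 4.0780
  (20 − 26.1781)²/26.1781 = 1.4580
  (33 − 37.3973)²/37.3973 = 0.5170
χ² = 6.7472 + 2.4124 + 0.8555 + 4.0780 + 1.4580 + 0.5170 = 16.068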